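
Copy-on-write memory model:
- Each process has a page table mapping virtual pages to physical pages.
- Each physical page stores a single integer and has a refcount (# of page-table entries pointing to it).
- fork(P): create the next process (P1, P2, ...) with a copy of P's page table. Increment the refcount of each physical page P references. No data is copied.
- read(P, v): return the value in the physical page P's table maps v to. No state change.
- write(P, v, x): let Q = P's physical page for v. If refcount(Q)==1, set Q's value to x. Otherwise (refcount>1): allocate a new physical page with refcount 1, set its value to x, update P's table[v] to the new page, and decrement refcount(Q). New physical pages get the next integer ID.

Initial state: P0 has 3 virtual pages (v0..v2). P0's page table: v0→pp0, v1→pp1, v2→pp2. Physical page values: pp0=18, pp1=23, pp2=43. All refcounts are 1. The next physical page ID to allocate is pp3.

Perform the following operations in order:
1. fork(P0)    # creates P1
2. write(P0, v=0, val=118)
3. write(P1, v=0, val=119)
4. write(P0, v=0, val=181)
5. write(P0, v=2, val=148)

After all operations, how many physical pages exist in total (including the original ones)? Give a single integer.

Op 1: fork(P0) -> P1. 3 ppages; refcounts: pp0:2 pp1:2 pp2:2
Op 2: write(P0, v0, 118). refcount(pp0)=2>1 -> COPY to pp3. 4 ppages; refcounts: pp0:1 pp1:2 pp2:2 pp3:1
Op 3: write(P1, v0, 119). refcount(pp0)=1 -> write in place. 4 ppages; refcounts: pp0:1 pp1:2 pp2:2 pp3:1
Op 4: write(P0, v0, 181). refcount(pp3)=1 -> write in place. 4 ppages; refcounts: pp0:1 pp1:2 pp2:2 pp3:1
Op 5: write(P0, v2, 148). refcount(pp2)=2>1 -> COPY to pp4. 5 ppages; refcounts: pp0:1 pp1:2 pp2:1 pp3:1 pp4:1

Answer: 5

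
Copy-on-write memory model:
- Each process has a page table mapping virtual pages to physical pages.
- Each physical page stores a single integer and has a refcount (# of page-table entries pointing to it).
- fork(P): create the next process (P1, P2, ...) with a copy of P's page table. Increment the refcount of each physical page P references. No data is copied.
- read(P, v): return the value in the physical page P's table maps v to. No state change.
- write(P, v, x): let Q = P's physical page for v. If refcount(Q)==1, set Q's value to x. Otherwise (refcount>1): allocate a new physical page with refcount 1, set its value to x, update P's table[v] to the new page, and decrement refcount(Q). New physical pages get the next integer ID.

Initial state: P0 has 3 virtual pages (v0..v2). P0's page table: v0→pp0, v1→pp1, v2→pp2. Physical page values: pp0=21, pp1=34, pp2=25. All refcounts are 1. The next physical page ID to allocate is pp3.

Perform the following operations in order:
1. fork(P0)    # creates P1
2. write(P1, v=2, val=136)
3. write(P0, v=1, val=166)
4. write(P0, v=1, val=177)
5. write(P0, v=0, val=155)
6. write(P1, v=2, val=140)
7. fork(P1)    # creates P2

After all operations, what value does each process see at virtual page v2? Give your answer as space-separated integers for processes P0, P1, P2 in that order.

Op 1: fork(P0) -> P1. 3 ppages; refcounts: pp0:2 pp1:2 pp2:2
Op 2: write(P1, v2, 136). refcount(pp2)=2>1 -> COPY to pp3. 4 ppages; refcounts: pp0:2 pp1:2 pp2:1 pp3:1
Op 3: write(P0, v1, 166). refcount(pp1)=2>1 -> COPY to pp4. 5 ppages; refcounts: pp0:2 pp1:1 pp2:1 pp3:1 pp4:1
Op 4: write(P0, v1, 177). refcount(pp4)=1 -> write in place. 5 ppages; refcounts: pp0:2 pp1:1 pp2:1 pp3:1 pp4:1
Op 5: write(P0, v0, 155). refcount(pp0)=2>1 -> COPY to pp5. 6 ppages; refcounts: pp0:1 pp1:1 pp2:1 pp3:1 pp4:1 pp5:1
Op 6: write(P1, v2, 140). refcount(pp3)=1 -> write in place. 6 ppages; refcounts: pp0:1 pp1:1 pp2:1 pp3:1 pp4:1 pp5:1
Op 7: fork(P1) -> P2. 6 ppages; refcounts: pp0:2 pp1:2 pp2:1 pp3:2 pp4:1 pp5:1
P0: v2 -> pp2 = 25
P1: v2 -> pp3 = 140
P2: v2 -> pp3 = 140

Answer: 25 140 140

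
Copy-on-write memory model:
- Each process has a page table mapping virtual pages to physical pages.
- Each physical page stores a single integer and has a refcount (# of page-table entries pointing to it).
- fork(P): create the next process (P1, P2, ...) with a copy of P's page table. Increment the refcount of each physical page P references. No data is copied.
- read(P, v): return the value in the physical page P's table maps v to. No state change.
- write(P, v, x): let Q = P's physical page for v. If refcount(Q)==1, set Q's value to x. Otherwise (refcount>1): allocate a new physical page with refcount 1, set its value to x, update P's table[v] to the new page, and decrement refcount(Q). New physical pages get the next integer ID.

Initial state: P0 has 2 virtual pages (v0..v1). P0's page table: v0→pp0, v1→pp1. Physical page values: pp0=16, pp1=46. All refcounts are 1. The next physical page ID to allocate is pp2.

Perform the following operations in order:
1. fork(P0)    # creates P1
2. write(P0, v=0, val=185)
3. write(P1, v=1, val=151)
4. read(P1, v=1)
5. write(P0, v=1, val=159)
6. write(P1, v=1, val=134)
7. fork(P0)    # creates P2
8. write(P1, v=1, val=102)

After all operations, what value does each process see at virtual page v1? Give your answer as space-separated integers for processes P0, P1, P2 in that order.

Op 1: fork(P0) -> P1. 2 ppages; refcounts: pp0:2 pp1:2
Op 2: write(P0, v0, 185). refcount(pp0)=2>1 -> COPY to pp2. 3 ppages; refcounts: pp0:1 pp1:2 pp2:1
Op 3: write(P1, v1, 151). refcount(pp1)=2>1 -> COPY to pp3. 4 ppages; refcounts: pp0:1 pp1:1 pp2:1 pp3:1
Op 4: read(P1, v1) -> 151. No state change.
Op 5: write(P0, v1, 159). refcount(pp1)=1 -> write in place. 4 ppages; refcounts: pp0:1 pp1:1 pp2:1 pp3:1
Op 6: write(P1, v1, 134). refcount(pp3)=1 -> write in place. 4 ppages; refcounts: pp0:1 pp1:1 pp2:1 pp3:1
Op 7: fork(P0) -> P2. 4 ppages; refcounts: pp0:1 pp1:2 pp2:2 pp3:1
Op 8: write(P1, v1, 102). refcount(pp3)=1 -> write in place. 4 ppages; refcounts: pp0:1 pp1:2 pp2:2 pp3:1
P0: v1 -> pp1 = 159
P1: v1 -> pp3 = 102
P2: v1 -> pp1 = 159

Answer: 159 102 159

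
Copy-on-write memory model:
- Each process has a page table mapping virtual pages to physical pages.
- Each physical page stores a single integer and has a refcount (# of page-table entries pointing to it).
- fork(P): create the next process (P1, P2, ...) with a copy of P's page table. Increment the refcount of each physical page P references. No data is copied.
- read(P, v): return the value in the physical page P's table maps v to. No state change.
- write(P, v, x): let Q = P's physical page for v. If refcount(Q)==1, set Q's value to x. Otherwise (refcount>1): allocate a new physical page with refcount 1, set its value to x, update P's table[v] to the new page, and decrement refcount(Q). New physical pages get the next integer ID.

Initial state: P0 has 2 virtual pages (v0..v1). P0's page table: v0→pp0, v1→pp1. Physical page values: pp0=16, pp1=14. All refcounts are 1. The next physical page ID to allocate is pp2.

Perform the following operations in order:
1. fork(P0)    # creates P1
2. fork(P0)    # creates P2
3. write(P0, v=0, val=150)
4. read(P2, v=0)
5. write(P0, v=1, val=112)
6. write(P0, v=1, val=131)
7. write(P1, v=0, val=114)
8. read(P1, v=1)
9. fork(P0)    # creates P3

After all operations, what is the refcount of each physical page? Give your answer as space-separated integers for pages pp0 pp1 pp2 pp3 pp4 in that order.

Answer: 1 2 2 2 1

Derivation:
Op 1: fork(P0) -> P1. 2 ppages; refcounts: pp0:2 pp1:2
Op 2: fork(P0) -> P2. 2 ppages; refcounts: pp0:3 pp1:3
Op 3: write(P0, v0, 150). refcount(pp0)=3>1 -> COPY to pp2. 3 ppages; refcounts: pp0:2 pp1:3 pp2:1
Op 4: read(P2, v0) -> 16. No state change.
Op 5: write(P0, v1, 112). refcount(pp1)=3>1 -> COPY to pp3. 4 ppages; refcounts: pp0:2 pp1:2 pp2:1 pp3:1
Op 6: write(P0, v1, 131). refcount(pp3)=1 -> write in place. 4 ppages; refcounts: pp0:2 pp1:2 pp2:1 pp3:1
Op 7: write(P1, v0, 114). refcount(pp0)=2>1 -> COPY to pp4. 5 ppages; refcounts: pp0:1 pp1:2 pp2:1 pp3:1 pp4:1
Op 8: read(P1, v1) -> 14. No state change.
Op 9: fork(P0) -> P3. 5 ppages; refcounts: pp0:1 pp1:2 pp2:2 pp3:2 pp4:1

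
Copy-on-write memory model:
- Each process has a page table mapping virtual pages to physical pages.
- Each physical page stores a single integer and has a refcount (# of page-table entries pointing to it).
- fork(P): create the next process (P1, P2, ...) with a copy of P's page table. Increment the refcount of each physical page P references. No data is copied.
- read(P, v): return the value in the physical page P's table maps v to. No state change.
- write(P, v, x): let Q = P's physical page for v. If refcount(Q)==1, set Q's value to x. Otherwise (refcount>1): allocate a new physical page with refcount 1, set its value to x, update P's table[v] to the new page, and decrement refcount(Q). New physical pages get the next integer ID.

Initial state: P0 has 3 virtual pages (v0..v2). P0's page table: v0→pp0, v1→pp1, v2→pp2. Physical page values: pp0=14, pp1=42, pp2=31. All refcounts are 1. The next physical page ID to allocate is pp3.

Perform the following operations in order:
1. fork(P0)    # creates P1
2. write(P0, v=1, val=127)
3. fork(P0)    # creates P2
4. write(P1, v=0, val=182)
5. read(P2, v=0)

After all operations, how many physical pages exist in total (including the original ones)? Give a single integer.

Answer: 5

Derivation:
Op 1: fork(P0) -> P1. 3 ppages; refcounts: pp0:2 pp1:2 pp2:2
Op 2: write(P0, v1, 127). refcount(pp1)=2>1 -> COPY to pp3. 4 ppages; refcounts: pp0:2 pp1:1 pp2:2 pp3:1
Op 3: fork(P0) -> P2. 4 ppages; refcounts: pp0:3 pp1:1 pp2:3 pp3:2
Op 4: write(P1, v0, 182). refcount(pp0)=3>1 -> COPY to pp4. 5 ppages; refcounts: pp0:2 pp1:1 pp2:3 pp3:2 pp4:1
Op 5: read(P2, v0) -> 14. No state change.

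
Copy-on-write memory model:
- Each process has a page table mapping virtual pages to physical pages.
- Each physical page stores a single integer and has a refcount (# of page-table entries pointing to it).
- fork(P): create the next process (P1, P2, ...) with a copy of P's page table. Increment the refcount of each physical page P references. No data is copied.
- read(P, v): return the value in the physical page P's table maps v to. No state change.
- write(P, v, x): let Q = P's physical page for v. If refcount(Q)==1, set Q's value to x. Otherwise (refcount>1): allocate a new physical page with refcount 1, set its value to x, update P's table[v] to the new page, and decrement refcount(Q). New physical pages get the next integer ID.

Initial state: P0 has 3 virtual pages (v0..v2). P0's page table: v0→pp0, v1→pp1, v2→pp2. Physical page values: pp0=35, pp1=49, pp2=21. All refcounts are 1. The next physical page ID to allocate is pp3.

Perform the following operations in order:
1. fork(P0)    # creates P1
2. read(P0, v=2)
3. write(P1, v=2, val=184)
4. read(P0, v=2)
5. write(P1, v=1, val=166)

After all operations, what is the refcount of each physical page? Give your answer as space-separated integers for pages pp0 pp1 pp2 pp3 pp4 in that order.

Op 1: fork(P0) -> P1. 3 ppages; refcounts: pp0:2 pp1:2 pp2:2
Op 2: read(P0, v2) -> 21. No state change.
Op 3: write(P1, v2, 184). refcount(pp2)=2>1 -> COPY to pp3. 4 ppages; refcounts: pp0:2 pp1:2 pp2:1 pp3:1
Op 4: read(P0, v2) -> 21. No state change.
Op 5: write(P1, v1, 166). refcount(pp1)=2>1 -> COPY to pp4. 5 ppages; refcounts: pp0:2 pp1:1 pp2:1 pp3:1 pp4:1

Answer: 2 1 1 1 1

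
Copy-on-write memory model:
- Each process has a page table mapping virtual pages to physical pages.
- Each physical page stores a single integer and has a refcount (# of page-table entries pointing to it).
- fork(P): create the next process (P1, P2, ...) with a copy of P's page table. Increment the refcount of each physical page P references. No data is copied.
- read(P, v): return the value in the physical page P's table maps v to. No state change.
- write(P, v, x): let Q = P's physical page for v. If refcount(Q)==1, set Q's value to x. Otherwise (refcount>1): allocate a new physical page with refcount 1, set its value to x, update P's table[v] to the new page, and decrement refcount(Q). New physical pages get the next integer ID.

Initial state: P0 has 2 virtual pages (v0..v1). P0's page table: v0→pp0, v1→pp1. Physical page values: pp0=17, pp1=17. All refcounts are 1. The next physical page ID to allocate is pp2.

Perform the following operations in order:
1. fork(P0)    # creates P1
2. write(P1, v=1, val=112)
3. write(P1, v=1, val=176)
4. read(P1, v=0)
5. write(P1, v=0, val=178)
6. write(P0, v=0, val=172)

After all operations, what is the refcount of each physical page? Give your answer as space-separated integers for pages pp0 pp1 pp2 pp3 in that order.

Op 1: fork(P0) -> P1. 2 ppages; refcounts: pp0:2 pp1:2
Op 2: write(P1, v1, 112). refcount(pp1)=2>1 -> COPY to pp2. 3 ppages; refcounts: pp0:2 pp1:1 pp2:1
Op 3: write(P1, v1, 176). refcount(pp2)=1 -> write in place. 3 ppages; refcounts: pp0:2 pp1:1 pp2:1
Op 4: read(P1, v0) -> 17. No state change.
Op 5: write(P1, v0, 178). refcount(pp0)=2>1 -> COPY to pp3. 4 ppages; refcounts: pp0:1 pp1:1 pp2:1 pp3:1
Op 6: write(P0, v0, 172). refcount(pp0)=1 -> write in place. 4 ppages; refcounts: pp0:1 pp1:1 pp2:1 pp3:1

Answer: 1 1 1 1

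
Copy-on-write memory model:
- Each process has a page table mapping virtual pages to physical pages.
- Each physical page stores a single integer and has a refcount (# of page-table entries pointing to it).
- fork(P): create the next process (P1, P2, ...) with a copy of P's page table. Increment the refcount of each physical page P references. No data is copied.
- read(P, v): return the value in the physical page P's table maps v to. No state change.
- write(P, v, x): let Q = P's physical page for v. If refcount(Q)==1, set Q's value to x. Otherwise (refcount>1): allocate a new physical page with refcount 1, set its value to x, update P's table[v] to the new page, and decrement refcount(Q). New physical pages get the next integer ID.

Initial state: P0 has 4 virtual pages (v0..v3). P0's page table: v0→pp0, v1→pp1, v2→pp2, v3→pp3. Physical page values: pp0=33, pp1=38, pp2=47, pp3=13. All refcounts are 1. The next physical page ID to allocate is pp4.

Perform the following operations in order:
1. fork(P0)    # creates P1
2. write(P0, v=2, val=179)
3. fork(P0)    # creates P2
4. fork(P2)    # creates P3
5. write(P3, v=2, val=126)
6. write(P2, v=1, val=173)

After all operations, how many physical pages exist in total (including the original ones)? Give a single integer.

Answer: 7

Derivation:
Op 1: fork(P0) -> P1. 4 ppages; refcounts: pp0:2 pp1:2 pp2:2 pp3:2
Op 2: write(P0, v2, 179). refcount(pp2)=2>1 -> COPY to pp4. 5 ppages; refcounts: pp0:2 pp1:2 pp2:1 pp3:2 pp4:1
Op 3: fork(P0) -> P2. 5 ppages; refcounts: pp0:3 pp1:3 pp2:1 pp3:3 pp4:2
Op 4: fork(P2) -> P3. 5 ppages; refcounts: pp0:4 pp1:4 pp2:1 pp3:4 pp4:3
Op 5: write(P3, v2, 126). refcount(pp4)=3>1 -> COPY to pp5. 6 ppages; refcounts: pp0:4 pp1:4 pp2:1 pp3:4 pp4:2 pp5:1
Op 6: write(P2, v1, 173). refcount(pp1)=4>1 -> COPY to pp6. 7 ppages; refcounts: pp0:4 pp1:3 pp2:1 pp3:4 pp4:2 pp5:1 pp6:1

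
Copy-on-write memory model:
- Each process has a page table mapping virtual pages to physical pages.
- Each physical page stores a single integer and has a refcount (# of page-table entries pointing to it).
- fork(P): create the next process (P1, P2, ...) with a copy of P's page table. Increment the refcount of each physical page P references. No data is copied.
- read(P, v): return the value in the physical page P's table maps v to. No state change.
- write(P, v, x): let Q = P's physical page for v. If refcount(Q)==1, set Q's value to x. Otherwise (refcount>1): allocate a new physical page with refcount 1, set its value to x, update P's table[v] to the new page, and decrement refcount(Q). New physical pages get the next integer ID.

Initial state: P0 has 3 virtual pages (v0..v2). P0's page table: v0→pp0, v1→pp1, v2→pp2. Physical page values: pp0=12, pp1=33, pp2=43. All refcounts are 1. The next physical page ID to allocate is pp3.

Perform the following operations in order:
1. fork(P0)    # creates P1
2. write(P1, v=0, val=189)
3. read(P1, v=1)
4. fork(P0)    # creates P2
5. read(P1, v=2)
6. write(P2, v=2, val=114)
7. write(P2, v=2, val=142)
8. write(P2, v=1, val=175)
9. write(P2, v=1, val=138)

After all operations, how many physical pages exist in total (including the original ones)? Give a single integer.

Op 1: fork(P0) -> P1. 3 ppages; refcounts: pp0:2 pp1:2 pp2:2
Op 2: write(P1, v0, 189). refcount(pp0)=2>1 -> COPY to pp3. 4 ppages; refcounts: pp0:1 pp1:2 pp2:2 pp3:1
Op 3: read(P1, v1) -> 33. No state change.
Op 4: fork(P0) -> P2. 4 ppages; refcounts: pp0:2 pp1:3 pp2:3 pp3:1
Op 5: read(P1, v2) -> 43. No state change.
Op 6: write(P2, v2, 114). refcount(pp2)=3>1 -> COPY to pp4. 5 ppages; refcounts: pp0:2 pp1:3 pp2:2 pp3:1 pp4:1
Op 7: write(P2, v2, 142). refcount(pp4)=1 -> write in place. 5 ppages; refcounts: pp0:2 pp1:3 pp2:2 pp3:1 pp4:1
Op 8: write(P2, v1, 175). refcount(pp1)=3>1 -> COPY to pp5. 6 ppages; refcounts: pp0:2 pp1:2 pp2:2 pp3:1 pp4:1 pp5:1
Op 9: write(P2, v1, 138). refcount(pp5)=1 -> write in place. 6 ppages; refcounts: pp0:2 pp1:2 pp2:2 pp3:1 pp4:1 pp5:1

Answer: 6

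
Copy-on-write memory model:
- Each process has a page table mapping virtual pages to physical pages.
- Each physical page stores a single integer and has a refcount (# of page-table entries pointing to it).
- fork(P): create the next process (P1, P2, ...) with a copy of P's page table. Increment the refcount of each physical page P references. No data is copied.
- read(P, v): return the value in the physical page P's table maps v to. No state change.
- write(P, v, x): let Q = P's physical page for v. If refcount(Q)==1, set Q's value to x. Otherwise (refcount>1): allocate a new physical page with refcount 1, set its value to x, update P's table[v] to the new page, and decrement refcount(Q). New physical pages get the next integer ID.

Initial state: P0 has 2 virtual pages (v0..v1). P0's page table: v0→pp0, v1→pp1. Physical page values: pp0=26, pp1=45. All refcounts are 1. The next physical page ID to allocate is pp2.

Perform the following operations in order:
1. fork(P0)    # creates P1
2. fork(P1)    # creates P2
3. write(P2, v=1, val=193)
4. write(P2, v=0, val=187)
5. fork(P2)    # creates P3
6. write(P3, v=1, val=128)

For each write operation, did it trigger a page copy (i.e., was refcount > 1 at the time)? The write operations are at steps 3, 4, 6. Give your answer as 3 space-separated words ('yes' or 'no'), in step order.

Op 1: fork(P0) -> P1. 2 ppages; refcounts: pp0:2 pp1:2
Op 2: fork(P1) -> P2. 2 ppages; refcounts: pp0:3 pp1:3
Op 3: write(P2, v1, 193). refcount(pp1)=3>1 -> COPY to pp2. 3 ppages; refcounts: pp0:3 pp1:2 pp2:1
Op 4: write(P2, v0, 187). refcount(pp0)=3>1 -> COPY to pp3. 4 ppages; refcounts: pp0:2 pp1:2 pp2:1 pp3:1
Op 5: fork(P2) -> P3. 4 ppages; refcounts: pp0:2 pp1:2 pp2:2 pp3:2
Op 6: write(P3, v1, 128). refcount(pp2)=2>1 -> COPY to pp4. 5 ppages; refcounts: pp0:2 pp1:2 pp2:1 pp3:2 pp4:1

yes yes yes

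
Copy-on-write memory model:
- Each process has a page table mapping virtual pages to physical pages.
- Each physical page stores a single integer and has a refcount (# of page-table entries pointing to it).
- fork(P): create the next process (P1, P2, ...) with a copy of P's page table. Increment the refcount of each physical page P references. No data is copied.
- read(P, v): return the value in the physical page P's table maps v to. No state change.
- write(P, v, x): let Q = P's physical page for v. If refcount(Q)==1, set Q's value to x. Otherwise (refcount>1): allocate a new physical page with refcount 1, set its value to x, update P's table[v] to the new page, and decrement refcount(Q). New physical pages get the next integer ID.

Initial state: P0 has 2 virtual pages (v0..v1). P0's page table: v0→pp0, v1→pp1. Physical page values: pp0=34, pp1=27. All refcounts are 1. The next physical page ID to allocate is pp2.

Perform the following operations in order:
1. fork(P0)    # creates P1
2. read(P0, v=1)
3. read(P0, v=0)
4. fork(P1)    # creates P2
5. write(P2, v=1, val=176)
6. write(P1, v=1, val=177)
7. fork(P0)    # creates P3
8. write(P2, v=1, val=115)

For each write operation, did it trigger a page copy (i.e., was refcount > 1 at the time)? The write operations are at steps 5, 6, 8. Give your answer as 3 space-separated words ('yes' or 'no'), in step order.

Op 1: fork(P0) -> P1. 2 ppages; refcounts: pp0:2 pp1:2
Op 2: read(P0, v1) -> 27. No state change.
Op 3: read(P0, v0) -> 34. No state change.
Op 4: fork(P1) -> P2. 2 ppages; refcounts: pp0:3 pp1:3
Op 5: write(P2, v1, 176). refcount(pp1)=3>1 -> COPY to pp2. 3 ppages; refcounts: pp0:3 pp1:2 pp2:1
Op 6: write(P1, v1, 177). refcount(pp1)=2>1 -> COPY to pp3. 4 ppages; refcounts: pp0:3 pp1:1 pp2:1 pp3:1
Op 7: fork(P0) -> P3. 4 ppages; refcounts: pp0:4 pp1:2 pp2:1 pp3:1
Op 8: write(P2, v1, 115). refcount(pp2)=1 -> write in place. 4 ppages; refcounts: pp0:4 pp1:2 pp2:1 pp3:1

yes yes no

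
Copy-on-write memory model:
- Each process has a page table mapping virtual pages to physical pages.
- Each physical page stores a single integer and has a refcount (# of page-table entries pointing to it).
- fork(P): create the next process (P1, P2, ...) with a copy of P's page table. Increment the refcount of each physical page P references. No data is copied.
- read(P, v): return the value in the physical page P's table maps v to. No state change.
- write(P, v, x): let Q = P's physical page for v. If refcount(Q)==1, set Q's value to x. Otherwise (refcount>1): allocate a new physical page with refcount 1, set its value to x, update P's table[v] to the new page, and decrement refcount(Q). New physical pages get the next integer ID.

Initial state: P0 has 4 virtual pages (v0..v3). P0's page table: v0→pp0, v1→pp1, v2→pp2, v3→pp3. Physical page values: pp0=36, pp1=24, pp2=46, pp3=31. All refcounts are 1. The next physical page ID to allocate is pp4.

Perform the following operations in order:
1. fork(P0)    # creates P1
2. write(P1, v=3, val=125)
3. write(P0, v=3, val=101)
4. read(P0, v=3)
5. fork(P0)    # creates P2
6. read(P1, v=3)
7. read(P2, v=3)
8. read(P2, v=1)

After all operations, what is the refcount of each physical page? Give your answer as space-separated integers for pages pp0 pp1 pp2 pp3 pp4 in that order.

Answer: 3 3 3 2 1

Derivation:
Op 1: fork(P0) -> P1. 4 ppages; refcounts: pp0:2 pp1:2 pp2:2 pp3:2
Op 2: write(P1, v3, 125). refcount(pp3)=2>1 -> COPY to pp4. 5 ppages; refcounts: pp0:2 pp1:2 pp2:2 pp3:1 pp4:1
Op 3: write(P0, v3, 101). refcount(pp3)=1 -> write in place. 5 ppages; refcounts: pp0:2 pp1:2 pp2:2 pp3:1 pp4:1
Op 4: read(P0, v3) -> 101. No state change.
Op 5: fork(P0) -> P2. 5 ppages; refcounts: pp0:3 pp1:3 pp2:3 pp3:2 pp4:1
Op 6: read(P1, v3) -> 125. No state change.
Op 7: read(P2, v3) -> 101. No state change.
Op 8: read(P2, v1) -> 24. No state change.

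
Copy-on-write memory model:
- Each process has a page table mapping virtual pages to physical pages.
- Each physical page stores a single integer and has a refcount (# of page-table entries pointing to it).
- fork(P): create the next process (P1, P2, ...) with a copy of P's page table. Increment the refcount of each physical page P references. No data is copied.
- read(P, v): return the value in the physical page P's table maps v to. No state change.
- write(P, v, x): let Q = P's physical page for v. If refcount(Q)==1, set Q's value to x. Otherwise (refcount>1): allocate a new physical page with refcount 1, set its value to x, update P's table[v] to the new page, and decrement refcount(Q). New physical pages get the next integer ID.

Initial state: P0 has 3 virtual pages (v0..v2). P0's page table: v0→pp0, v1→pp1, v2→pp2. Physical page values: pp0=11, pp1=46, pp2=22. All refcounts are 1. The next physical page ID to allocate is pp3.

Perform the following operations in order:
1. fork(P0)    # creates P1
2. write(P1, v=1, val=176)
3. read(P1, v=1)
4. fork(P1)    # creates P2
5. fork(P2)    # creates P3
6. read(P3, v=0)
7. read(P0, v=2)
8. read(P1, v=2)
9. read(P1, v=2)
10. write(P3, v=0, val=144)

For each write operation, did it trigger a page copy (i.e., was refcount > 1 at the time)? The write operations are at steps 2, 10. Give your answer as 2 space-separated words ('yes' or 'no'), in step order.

Op 1: fork(P0) -> P1. 3 ppages; refcounts: pp0:2 pp1:2 pp2:2
Op 2: write(P1, v1, 176). refcount(pp1)=2>1 -> COPY to pp3. 4 ppages; refcounts: pp0:2 pp1:1 pp2:2 pp3:1
Op 3: read(P1, v1) -> 176. No state change.
Op 4: fork(P1) -> P2. 4 ppages; refcounts: pp0:3 pp1:1 pp2:3 pp3:2
Op 5: fork(P2) -> P3. 4 ppages; refcounts: pp0:4 pp1:1 pp2:4 pp3:3
Op 6: read(P3, v0) -> 11. No state change.
Op 7: read(P0, v2) -> 22. No state change.
Op 8: read(P1, v2) -> 22. No state change.
Op 9: read(P1, v2) -> 22. No state change.
Op 10: write(P3, v0, 144). refcount(pp0)=4>1 -> COPY to pp4. 5 ppages; refcounts: pp0:3 pp1:1 pp2:4 pp3:3 pp4:1

yes yes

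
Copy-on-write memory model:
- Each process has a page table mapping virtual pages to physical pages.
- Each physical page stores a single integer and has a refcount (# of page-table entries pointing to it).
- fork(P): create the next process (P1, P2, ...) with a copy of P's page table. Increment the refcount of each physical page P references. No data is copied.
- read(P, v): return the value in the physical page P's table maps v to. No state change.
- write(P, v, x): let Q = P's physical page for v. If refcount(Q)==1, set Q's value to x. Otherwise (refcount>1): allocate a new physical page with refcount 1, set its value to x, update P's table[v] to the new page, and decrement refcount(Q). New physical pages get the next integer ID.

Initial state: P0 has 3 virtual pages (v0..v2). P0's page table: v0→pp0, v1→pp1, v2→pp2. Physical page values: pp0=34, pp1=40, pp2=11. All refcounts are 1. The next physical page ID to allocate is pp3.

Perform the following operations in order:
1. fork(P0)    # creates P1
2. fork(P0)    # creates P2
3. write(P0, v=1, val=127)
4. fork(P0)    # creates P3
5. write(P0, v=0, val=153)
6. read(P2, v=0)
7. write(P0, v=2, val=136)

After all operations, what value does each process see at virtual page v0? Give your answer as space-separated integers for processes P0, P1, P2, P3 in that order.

Op 1: fork(P0) -> P1. 3 ppages; refcounts: pp0:2 pp1:2 pp2:2
Op 2: fork(P0) -> P2. 3 ppages; refcounts: pp0:3 pp1:3 pp2:3
Op 3: write(P0, v1, 127). refcount(pp1)=3>1 -> COPY to pp3. 4 ppages; refcounts: pp0:3 pp1:2 pp2:3 pp3:1
Op 4: fork(P0) -> P3. 4 ppages; refcounts: pp0:4 pp1:2 pp2:4 pp3:2
Op 5: write(P0, v0, 153). refcount(pp0)=4>1 -> COPY to pp4. 5 ppages; refcounts: pp0:3 pp1:2 pp2:4 pp3:2 pp4:1
Op 6: read(P2, v0) -> 34. No state change.
Op 7: write(P0, v2, 136). refcount(pp2)=4>1 -> COPY to pp5. 6 ppages; refcounts: pp0:3 pp1:2 pp2:3 pp3:2 pp4:1 pp5:1
P0: v0 -> pp4 = 153
P1: v0 -> pp0 = 34
P2: v0 -> pp0 = 34
P3: v0 -> pp0 = 34

Answer: 153 34 34 34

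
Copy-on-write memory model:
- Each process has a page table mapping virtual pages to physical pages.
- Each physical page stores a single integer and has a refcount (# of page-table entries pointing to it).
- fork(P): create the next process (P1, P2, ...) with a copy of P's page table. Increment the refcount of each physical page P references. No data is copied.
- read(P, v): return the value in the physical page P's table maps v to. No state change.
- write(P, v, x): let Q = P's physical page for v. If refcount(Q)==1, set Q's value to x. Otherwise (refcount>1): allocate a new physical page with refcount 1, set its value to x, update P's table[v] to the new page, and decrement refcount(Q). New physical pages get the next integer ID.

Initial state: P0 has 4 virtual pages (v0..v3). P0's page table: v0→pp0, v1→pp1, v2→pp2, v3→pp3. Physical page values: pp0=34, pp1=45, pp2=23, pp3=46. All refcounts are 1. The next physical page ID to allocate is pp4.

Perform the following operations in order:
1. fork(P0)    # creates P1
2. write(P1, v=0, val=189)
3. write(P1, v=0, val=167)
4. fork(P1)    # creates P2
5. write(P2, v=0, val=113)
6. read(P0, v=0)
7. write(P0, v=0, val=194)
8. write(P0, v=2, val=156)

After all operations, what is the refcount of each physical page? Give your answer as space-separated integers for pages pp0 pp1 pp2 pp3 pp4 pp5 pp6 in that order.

Answer: 1 3 2 3 1 1 1

Derivation:
Op 1: fork(P0) -> P1. 4 ppages; refcounts: pp0:2 pp1:2 pp2:2 pp3:2
Op 2: write(P1, v0, 189). refcount(pp0)=2>1 -> COPY to pp4. 5 ppages; refcounts: pp0:1 pp1:2 pp2:2 pp3:2 pp4:1
Op 3: write(P1, v0, 167). refcount(pp4)=1 -> write in place. 5 ppages; refcounts: pp0:1 pp1:2 pp2:2 pp3:2 pp4:1
Op 4: fork(P1) -> P2. 5 ppages; refcounts: pp0:1 pp1:3 pp2:3 pp3:3 pp4:2
Op 5: write(P2, v0, 113). refcount(pp4)=2>1 -> COPY to pp5. 6 ppages; refcounts: pp0:1 pp1:3 pp2:3 pp3:3 pp4:1 pp5:1
Op 6: read(P0, v0) -> 34. No state change.
Op 7: write(P0, v0, 194). refcount(pp0)=1 -> write in place. 6 ppages; refcounts: pp0:1 pp1:3 pp2:3 pp3:3 pp4:1 pp5:1
Op 8: write(P0, v2, 156). refcount(pp2)=3>1 -> COPY to pp6. 7 ppages; refcounts: pp0:1 pp1:3 pp2:2 pp3:3 pp4:1 pp5:1 pp6:1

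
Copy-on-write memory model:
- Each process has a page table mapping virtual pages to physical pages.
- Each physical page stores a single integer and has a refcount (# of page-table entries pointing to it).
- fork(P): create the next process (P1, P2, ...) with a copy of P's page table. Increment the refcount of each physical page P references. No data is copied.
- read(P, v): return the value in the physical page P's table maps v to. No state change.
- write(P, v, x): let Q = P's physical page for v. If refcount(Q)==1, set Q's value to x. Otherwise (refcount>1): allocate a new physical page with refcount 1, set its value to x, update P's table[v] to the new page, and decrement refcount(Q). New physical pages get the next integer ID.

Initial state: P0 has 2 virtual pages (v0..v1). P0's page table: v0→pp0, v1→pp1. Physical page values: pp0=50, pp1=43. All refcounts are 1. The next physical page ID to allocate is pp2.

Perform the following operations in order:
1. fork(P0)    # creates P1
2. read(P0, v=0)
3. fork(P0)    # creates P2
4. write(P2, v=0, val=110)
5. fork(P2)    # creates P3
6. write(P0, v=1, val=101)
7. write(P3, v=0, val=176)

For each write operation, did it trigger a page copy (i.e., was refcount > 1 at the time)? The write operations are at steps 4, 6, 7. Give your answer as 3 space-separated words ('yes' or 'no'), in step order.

Op 1: fork(P0) -> P1. 2 ppages; refcounts: pp0:2 pp1:2
Op 2: read(P0, v0) -> 50. No state change.
Op 3: fork(P0) -> P2. 2 ppages; refcounts: pp0:3 pp1:3
Op 4: write(P2, v0, 110). refcount(pp0)=3>1 -> COPY to pp2. 3 ppages; refcounts: pp0:2 pp1:3 pp2:1
Op 5: fork(P2) -> P3. 3 ppages; refcounts: pp0:2 pp1:4 pp2:2
Op 6: write(P0, v1, 101). refcount(pp1)=4>1 -> COPY to pp3. 4 ppages; refcounts: pp0:2 pp1:3 pp2:2 pp3:1
Op 7: write(P3, v0, 176). refcount(pp2)=2>1 -> COPY to pp4. 5 ppages; refcounts: pp0:2 pp1:3 pp2:1 pp3:1 pp4:1

yes yes yes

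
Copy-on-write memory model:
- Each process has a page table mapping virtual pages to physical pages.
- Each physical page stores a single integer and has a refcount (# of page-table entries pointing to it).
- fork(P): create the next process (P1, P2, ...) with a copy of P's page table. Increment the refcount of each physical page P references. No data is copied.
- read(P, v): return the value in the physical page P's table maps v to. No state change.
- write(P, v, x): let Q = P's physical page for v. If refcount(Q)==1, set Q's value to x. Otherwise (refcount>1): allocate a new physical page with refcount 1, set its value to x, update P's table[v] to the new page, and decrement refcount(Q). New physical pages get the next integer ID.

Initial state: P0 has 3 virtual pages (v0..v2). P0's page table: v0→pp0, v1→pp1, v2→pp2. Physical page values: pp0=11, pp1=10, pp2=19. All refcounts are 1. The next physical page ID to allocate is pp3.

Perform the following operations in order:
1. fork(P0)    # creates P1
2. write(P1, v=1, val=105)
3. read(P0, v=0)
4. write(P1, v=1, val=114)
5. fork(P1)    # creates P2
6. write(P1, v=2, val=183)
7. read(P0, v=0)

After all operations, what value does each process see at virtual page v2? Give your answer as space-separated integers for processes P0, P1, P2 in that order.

Answer: 19 183 19

Derivation:
Op 1: fork(P0) -> P1. 3 ppages; refcounts: pp0:2 pp1:2 pp2:2
Op 2: write(P1, v1, 105). refcount(pp1)=2>1 -> COPY to pp3. 4 ppages; refcounts: pp0:2 pp1:1 pp2:2 pp3:1
Op 3: read(P0, v0) -> 11. No state change.
Op 4: write(P1, v1, 114). refcount(pp3)=1 -> write in place. 4 ppages; refcounts: pp0:2 pp1:1 pp2:2 pp3:1
Op 5: fork(P1) -> P2. 4 ppages; refcounts: pp0:3 pp1:1 pp2:3 pp3:2
Op 6: write(P1, v2, 183). refcount(pp2)=3>1 -> COPY to pp4. 5 ppages; refcounts: pp0:3 pp1:1 pp2:2 pp3:2 pp4:1
Op 7: read(P0, v0) -> 11. No state change.
P0: v2 -> pp2 = 19
P1: v2 -> pp4 = 183
P2: v2 -> pp2 = 19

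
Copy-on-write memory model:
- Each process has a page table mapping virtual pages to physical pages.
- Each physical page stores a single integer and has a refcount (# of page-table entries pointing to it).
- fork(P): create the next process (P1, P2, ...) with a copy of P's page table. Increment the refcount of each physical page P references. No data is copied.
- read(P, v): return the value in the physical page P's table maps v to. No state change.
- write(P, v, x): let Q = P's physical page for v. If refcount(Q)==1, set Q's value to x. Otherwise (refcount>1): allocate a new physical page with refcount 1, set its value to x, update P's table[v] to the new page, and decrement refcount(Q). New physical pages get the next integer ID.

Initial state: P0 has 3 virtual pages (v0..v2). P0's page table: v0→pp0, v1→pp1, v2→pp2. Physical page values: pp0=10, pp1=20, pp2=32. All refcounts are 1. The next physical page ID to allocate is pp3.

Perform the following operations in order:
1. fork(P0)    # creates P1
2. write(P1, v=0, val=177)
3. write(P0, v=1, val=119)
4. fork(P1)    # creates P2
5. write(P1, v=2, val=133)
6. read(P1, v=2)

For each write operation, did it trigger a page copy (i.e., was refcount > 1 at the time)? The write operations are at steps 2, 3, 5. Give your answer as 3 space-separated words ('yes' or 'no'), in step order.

Op 1: fork(P0) -> P1. 3 ppages; refcounts: pp0:2 pp1:2 pp2:2
Op 2: write(P1, v0, 177). refcount(pp0)=2>1 -> COPY to pp3. 4 ppages; refcounts: pp0:1 pp1:2 pp2:2 pp3:1
Op 3: write(P0, v1, 119). refcount(pp1)=2>1 -> COPY to pp4. 5 ppages; refcounts: pp0:1 pp1:1 pp2:2 pp3:1 pp4:1
Op 4: fork(P1) -> P2. 5 ppages; refcounts: pp0:1 pp1:2 pp2:3 pp3:2 pp4:1
Op 5: write(P1, v2, 133). refcount(pp2)=3>1 -> COPY to pp5. 6 ppages; refcounts: pp0:1 pp1:2 pp2:2 pp3:2 pp4:1 pp5:1
Op 6: read(P1, v2) -> 133. No state change.

yes yes yes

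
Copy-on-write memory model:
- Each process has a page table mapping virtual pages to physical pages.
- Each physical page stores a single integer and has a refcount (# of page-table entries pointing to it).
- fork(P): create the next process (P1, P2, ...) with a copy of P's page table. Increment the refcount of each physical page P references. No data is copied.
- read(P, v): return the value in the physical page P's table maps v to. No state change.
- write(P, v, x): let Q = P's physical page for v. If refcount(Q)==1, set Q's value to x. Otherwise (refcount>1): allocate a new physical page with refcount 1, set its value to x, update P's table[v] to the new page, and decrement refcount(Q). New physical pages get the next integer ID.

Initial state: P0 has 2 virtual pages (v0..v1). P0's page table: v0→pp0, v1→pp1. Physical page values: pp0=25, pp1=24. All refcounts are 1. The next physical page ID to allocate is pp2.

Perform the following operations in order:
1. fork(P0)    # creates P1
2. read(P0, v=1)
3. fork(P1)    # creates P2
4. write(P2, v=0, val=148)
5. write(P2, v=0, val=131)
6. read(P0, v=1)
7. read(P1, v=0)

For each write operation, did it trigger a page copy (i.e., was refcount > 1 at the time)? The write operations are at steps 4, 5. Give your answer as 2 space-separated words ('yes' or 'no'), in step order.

Op 1: fork(P0) -> P1. 2 ppages; refcounts: pp0:2 pp1:2
Op 2: read(P0, v1) -> 24. No state change.
Op 3: fork(P1) -> P2. 2 ppages; refcounts: pp0:3 pp1:3
Op 4: write(P2, v0, 148). refcount(pp0)=3>1 -> COPY to pp2. 3 ppages; refcounts: pp0:2 pp1:3 pp2:1
Op 5: write(P2, v0, 131). refcount(pp2)=1 -> write in place. 3 ppages; refcounts: pp0:2 pp1:3 pp2:1
Op 6: read(P0, v1) -> 24. No state change.
Op 7: read(P1, v0) -> 25. No state change.

yes no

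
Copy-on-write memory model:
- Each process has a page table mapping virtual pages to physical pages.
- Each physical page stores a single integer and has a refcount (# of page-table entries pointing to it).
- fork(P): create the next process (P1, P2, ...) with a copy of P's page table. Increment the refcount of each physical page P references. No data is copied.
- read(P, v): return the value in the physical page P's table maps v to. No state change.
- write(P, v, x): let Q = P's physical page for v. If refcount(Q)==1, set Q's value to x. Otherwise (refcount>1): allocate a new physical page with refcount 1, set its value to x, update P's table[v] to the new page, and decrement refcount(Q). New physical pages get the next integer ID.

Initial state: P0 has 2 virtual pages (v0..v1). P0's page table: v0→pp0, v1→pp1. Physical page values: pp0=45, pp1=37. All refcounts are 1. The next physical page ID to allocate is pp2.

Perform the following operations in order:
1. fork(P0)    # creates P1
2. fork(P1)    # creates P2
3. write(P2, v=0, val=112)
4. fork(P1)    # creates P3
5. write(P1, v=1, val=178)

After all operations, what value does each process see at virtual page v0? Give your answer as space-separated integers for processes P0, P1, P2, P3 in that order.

Op 1: fork(P0) -> P1. 2 ppages; refcounts: pp0:2 pp1:2
Op 2: fork(P1) -> P2. 2 ppages; refcounts: pp0:3 pp1:3
Op 3: write(P2, v0, 112). refcount(pp0)=3>1 -> COPY to pp2. 3 ppages; refcounts: pp0:2 pp1:3 pp2:1
Op 4: fork(P1) -> P3. 3 ppages; refcounts: pp0:3 pp1:4 pp2:1
Op 5: write(P1, v1, 178). refcount(pp1)=4>1 -> COPY to pp3. 4 ppages; refcounts: pp0:3 pp1:3 pp2:1 pp3:1
P0: v0 -> pp0 = 45
P1: v0 -> pp0 = 45
P2: v0 -> pp2 = 112
P3: v0 -> pp0 = 45

Answer: 45 45 112 45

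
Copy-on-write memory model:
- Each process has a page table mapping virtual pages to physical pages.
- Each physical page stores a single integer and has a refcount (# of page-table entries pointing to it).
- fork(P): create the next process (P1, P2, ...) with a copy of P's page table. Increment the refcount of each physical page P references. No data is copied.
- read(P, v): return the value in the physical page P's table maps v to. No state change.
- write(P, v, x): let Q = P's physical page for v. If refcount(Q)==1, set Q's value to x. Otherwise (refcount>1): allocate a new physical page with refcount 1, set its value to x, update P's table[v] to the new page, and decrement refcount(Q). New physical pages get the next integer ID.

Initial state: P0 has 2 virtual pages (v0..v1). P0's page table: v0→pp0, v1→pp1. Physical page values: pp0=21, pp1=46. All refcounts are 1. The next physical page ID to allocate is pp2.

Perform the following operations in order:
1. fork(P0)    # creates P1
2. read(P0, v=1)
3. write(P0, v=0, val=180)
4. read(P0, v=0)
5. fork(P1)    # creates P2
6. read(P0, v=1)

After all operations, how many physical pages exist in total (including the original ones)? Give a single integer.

Answer: 3

Derivation:
Op 1: fork(P0) -> P1. 2 ppages; refcounts: pp0:2 pp1:2
Op 2: read(P0, v1) -> 46. No state change.
Op 3: write(P0, v0, 180). refcount(pp0)=2>1 -> COPY to pp2. 3 ppages; refcounts: pp0:1 pp1:2 pp2:1
Op 4: read(P0, v0) -> 180. No state change.
Op 5: fork(P1) -> P2. 3 ppages; refcounts: pp0:2 pp1:3 pp2:1
Op 6: read(P0, v1) -> 46. No state change.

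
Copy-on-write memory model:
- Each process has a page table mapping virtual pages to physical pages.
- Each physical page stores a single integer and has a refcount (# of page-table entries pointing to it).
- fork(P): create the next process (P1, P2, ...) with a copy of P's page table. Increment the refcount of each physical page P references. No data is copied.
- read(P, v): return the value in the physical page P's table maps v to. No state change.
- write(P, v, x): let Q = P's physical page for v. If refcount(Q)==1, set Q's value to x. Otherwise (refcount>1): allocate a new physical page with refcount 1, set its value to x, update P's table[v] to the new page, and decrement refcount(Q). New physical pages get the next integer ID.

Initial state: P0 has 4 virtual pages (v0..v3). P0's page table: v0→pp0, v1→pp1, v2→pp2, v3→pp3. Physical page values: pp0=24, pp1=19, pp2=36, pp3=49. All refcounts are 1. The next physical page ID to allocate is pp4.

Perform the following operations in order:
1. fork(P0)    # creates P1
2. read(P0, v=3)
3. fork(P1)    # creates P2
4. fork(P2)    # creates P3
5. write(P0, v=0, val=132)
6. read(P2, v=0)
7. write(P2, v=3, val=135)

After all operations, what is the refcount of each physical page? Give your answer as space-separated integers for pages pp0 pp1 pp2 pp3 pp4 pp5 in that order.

Answer: 3 4 4 3 1 1

Derivation:
Op 1: fork(P0) -> P1. 4 ppages; refcounts: pp0:2 pp1:2 pp2:2 pp3:2
Op 2: read(P0, v3) -> 49. No state change.
Op 3: fork(P1) -> P2. 4 ppages; refcounts: pp0:3 pp1:3 pp2:3 pp3:3
Op 4: fork(P2) -> P3. 4 ppages; refcounts: pp0:4 pp1:4 pp2:4 pp3:4
Op 5: write(P0, v0, 132). refcount(pp0)=4>1 -> COPY to pp4. 5 ppages; refcounts: pp0:3 pp1:4 pp2:4 pp3:4 pp4:1
Op 6: read(P2, v0) -> 24. No state change.
Op 7: write(P2, v3, 135). refcount(pp3)=4>1 -> COPY to pp5. 6 ppages; refcounts: pp0:3 pp1:4 pp2:4 pp3:3 pp4:1 pp5:1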